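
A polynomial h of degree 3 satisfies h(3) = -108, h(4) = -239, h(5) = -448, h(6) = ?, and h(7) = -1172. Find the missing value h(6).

-753

On equispaced nodes a degree-3 polynomial has vanishing fourth forward difference, so
  h(3) - 4·h(4) + 6·h(5) - 4·h(6) + h(7) = 0.
Substituting the known values and solving for h(6):
  -4·h(6) = 3012
  h(6) = -753.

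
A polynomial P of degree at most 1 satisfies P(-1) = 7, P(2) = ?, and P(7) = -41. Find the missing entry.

The 2 known points determine the degree-1 polynomial uniquely.
Write P(n) = an + b. Substituting each data point gives a linear system:
  -a + b = 7
  7a + b = -41
Solving the system yields a = -6, b = 1.
So P(n) = -6n + 1.
Then P(2) = -11.

-11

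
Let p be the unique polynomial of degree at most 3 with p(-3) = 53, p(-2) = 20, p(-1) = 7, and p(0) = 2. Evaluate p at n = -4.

Write p(n) = an^3 + bn^2 + cn + d. Substituting each data point gives a linear system:
  -27a + 9b - 3c + d = 53
  -8a + 4b - 2c + d = 20
  -a + b - c + d = 7
  d = 2
Solving the system yields a = -2, b = -2, c = -5, d = 2.
So p(n) = -2n^3 - 2n^2 - 5n + 2.
Then p(-4) = 118.

118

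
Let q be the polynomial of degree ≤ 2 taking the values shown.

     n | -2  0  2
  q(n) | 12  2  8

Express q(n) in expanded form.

q(n) = 2n^2 - n + 2

Write q(n) = an^2 + bn + c. Substituting each data point gives a linear system:
  4a - 2b + c = 12
  c = 2
  4a + 2b + c = 8
Solving the system yields a = 2, b = -1, c = 2.
So q(n) = 2n^2 - n + 2.
Check: q(-2) = 12. ✓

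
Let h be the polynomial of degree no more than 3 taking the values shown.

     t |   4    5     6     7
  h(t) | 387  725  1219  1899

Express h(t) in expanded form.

h(t) = 5t^3 + 3t^2 + 6t - 5

Using the Lagrange interpolation formula with nodes 4, 5, 6, 7:
  L_0(t) = (t - 5)(t - 6)(t - 7) / -6
  L_1(t) = (t - 4)(t - 6)(t - 7) / 2
  L_2(t) = (t - 4)(t - 5)(t - 7) / -2
  L_3(t) = (t - 4)(t - 5)(t - 6) / 6
Then h(t) = 387·L_0(t) + 725·L_1(t) + 1219·L_2(t) + 1899·L_3(t).
Expanding and collecting terms gives h(t) = 5t^3 + 3t^2 + 6t - 5.
Check: h(4) = 387. ✓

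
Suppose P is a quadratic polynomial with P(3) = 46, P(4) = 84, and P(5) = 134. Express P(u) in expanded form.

Write P(u) = au^2 + bu + c. Substituting each data point gives a linear system:
  9a + 3b + c = 46
  16a + 4b + c = 84
  25a + 5b + c = 134
Solving the system yields a = 6, b = -4, c = 4.
So P(u) = 6u^2 - 4u + 4.
Check: P(5) = 134. ✓

P(u) = 6u^2 - 4u + 4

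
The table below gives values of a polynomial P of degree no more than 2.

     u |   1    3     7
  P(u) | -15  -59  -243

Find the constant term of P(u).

-5

Write P(u) = au^2 + bu + c. Substituting each data point gives a linear system:
  a + b + c = -15
  9a + 3b + c = -59
  49a + 7b + c = -243
Solving the system yields a = -4, b = -6, c = -5.
So P(u) = -4u² - 6u - 5.
The constant term is -5.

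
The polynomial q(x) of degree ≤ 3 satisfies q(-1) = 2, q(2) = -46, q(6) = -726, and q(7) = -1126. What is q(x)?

Using the Lagrange interpolation formula with nodes -1, 2, 6, 7:
  L_0(x) = (x - 2)(x - 6)(x - 7) / -168
  L_1(x) = (x + 1)(x - 6)(x - 7) / 60
  L_2(x) = (x + 1)(x - 2)(x - 7) / -28
  L_3(x) = (x + 1)(x - 2)(x - 6) / 40
Then q(x) = 2·L_0(x) - 46·L_1(x) - 726·L_2(x) - 1126·L_3(x).
Expanding and collecting terms gives q(x) = -3x^3 - x^2 - 6x - 6.
Check: q(2) = -46. ✓

q(x) = -3x^3 - x^2 - 6x - 6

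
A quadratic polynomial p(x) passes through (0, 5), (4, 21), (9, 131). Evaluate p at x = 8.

101

Using the Lagrange interpolation formula with nodes 0, 4, 9:
  L_0(x) = (x - 4)(x - 9) / 36
  L_1(x) = x(x - 9) / -20
  L_2(x) = x(x - 4) / 45
Then p(x) = 5·L_0(x) + 21·L_1(x) + 131·L_2(x).
Expanding and collecting terms gives p(x) = 2x^2 - 4x + 5.
Evaluating at x = 8: p(8) = 101.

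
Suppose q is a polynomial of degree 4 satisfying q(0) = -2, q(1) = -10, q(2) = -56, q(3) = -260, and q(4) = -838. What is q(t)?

q(t) = -4t^4 + 4t^3 - 3t^2 - 5t - 2

Write q(t) = at^4 + bt^3 + ct^2 + dt + e. Substituting each data point gives a linear system:
  e = -2
  a + b + c + d + e = -10
  16a + 8b + 4c + 2d + e = -56
  81a + 27b + 9c + 3d + e = -260
  256a + 64b + 16c + 4d + e = -838
Solving the system yields a = -4, b = 4, c = -3, d = -5, e = -2.
So q(t) = -4t^4 + 4t^3 - 3t^2 - 5t - 2.
Check: q(2) = -56. ✓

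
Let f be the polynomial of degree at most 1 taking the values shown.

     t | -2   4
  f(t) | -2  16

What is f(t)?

f(t) = 3t + 4

Write f(t) = at + b. Substituting each data point gives a linear system:
  -2a + b = -2
  4a + b = 16
Solving the system yields a = 3, b = 4.
So f(t) = 3t + 4.
Check: f(-2) = -2. ✓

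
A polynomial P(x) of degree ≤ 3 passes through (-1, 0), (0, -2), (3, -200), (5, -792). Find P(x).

P(x) = -5x^3 - 6x^2 - 3x - 2

Write P(x) = ax^3 + bx^2 + cx + d. Substituting each data point gives a linear system:
  -a + b - c + d = 0
  d = -2
  27a + 9b + 3c + d = -200
  125a + 25b + 5c + d = -792
Solving the system yields a = -5, b = -6, c = -3, d = -2.
So P(x) = -5x^3 - 6x^2 - 3x - 2.
Check: P(5) = -792. ✓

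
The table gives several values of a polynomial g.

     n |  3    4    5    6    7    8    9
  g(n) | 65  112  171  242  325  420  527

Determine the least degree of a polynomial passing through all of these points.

2

Forward differences of the values at n = 3, 4, 5, 6, 7, 8, 9:
  g  : 65  112  171  242  325  420  527
  Δ  : 47  59  71  83  95  107
  Δ^2: 12  12  12  12  12
  Δ^3: 0  0  0  0
  Δ^4: 0  0  0
  Δ^5: 0  0
  Δ^6: 0
The second differences are constant (12) and nonzero, while all higher differences vanish, so the minimal degree is 2.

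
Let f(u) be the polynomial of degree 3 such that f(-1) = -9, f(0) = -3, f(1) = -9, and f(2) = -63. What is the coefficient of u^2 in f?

-6

Write f(u) = au^3 + bu^2 + cu + d. Substituting each data point gives a linear system:
  -a + b - c + d = -9
  d = -3
  a + b + c + d = -9
  8a + 4b + 2c + d = -63
Solving the system yields a = -6, b = -6, c = 6, d = -3.
So f(u) = -6u^3 - 6u^2 + 6u - 3.
The coefficient of u^2 is -6.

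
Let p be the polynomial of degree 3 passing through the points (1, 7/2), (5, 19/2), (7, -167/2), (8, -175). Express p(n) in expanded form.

Write p(n) = an^3 + bn^2 + cn + d. Substituting each data point gives a linear system:
  a + b + c + d = 7/2
  125a + 25b + 5c + d = 19/2
  343a + 49b + 7c + d = -167/2
  512a + 64b + 8c + d = -175
Solving the system yields a = -1, b = 5, c = 5/2, d = -3.
So p(n) = -n^3 + 5n^2 + (5/2)n - 3.
Check: p(5) = 19/2. ✓

p(n) = -n^3 + 5n^2 + (5/2)n - 3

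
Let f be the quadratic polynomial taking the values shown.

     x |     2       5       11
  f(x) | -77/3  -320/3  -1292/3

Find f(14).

-2021/3

Using the Lagrange interpolation formula with nodes 2, 5, 11:
  L_0(x) = (x - 5)(x - 11) / 27
  L_1(x) = (x - 2)(x - 11) / -18
  L_2(x) = (x - 2)(x - 5) / 54
Then f(x) = -77/3·L_0(x) - 320/3·L_1(x) - 1292/3·L_2(x).
Expanding and collecting terms gives f(x) = -3x² - 6x - 5/3.
Evaluating at x = 14: f(14) = -2021/3.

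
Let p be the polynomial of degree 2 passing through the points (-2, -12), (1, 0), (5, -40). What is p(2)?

Using the Lagrange interpolation formula with nodes -2, 1, 5:
  L_0(x) = (x - 1)(x - 5) / 21
  L_1(x) = (x + 2)(x - 5) / -12
  L_2(x) = (x + 2)(x - 1) / 28
Then p(x) = -12·L_0(x) + 0·L_1(x) - 40·L_2(x).
Expanding and collecting terms gives p(x) = -2x² + 2x.
Evaluating at x = 2: p(2) = -4.

-4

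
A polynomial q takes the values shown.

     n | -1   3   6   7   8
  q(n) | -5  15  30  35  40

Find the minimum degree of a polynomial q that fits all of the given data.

1

Divided differences on the nodes -1, 3, 6, 7, 8:
  order 0: -5  15  30  35  40
  order 1: 5  5  5  5
  order 2: 0  0  0
  order 3: 0  0
  order 4: 0
The order-1 divided differences are all 5 (nonzero) and every higher order vanishes, so the data lies on a polynomial of degree exactly 1.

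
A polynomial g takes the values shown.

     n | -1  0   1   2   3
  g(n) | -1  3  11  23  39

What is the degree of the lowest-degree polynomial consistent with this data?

Forward differences of the values at n = -1, 0, 1, 2, 3:
  g  : -1  3  11  23  39
  Δ  : 4  8  12  16
  Δ^2: 4  4  4
  Δ^3: 0  0
  Δ^4: 0
The second differences are constant (4) and nonzero, while all higher differences vanish, so the minimal degree is 2.

2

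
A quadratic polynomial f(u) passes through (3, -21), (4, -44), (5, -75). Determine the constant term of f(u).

0

Write f(u) = au^2 + bu + c. Substituting each data point gives a linear system:
  9a + 3b + c = -21
  16a + 4b + c = -44
  25a + 5b + c = -75
Solving the system yields a = -4, b = 5, c = 0.
So f(u) = -4u^2 + 5u.
The constant term is 0.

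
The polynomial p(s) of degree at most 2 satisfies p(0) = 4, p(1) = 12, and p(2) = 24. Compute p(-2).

Write p(s) = as^2 + bs + c. Substituting each data point gives a linear system:
  c = 4
  a + b + c = 12
  4a + 2b + c = 24
Solving the system yields a = 2, b = 6, c = 4.
So p(s) = 2s^2 + 6s + 4.
Then p(-2) = 0.

0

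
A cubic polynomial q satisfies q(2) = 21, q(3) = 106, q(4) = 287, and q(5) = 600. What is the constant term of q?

Write q(t) = at^3 + bt^2 + ct + d. Substituting each data point gives a linear system:
  8a + 4b + 2c + d = 21
  27a + 9b + 3c + d = 106
  64a + 16b + 4c + d = 287
  125a + 25b + 5c + d = 600
Solving the system yields a = 6, b = -6, c = 1, d = -5.
So q(t) = 6t^3 - 6t^2 + t - 5.
The constant term is -5.

-5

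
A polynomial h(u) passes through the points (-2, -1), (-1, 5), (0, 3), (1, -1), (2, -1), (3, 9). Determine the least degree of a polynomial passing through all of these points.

3

Forward differences of the values at u = -2, -1, 0, 1, 2, 3:
  h  : -1  5  3  -1  -1  9
  Δ  : 6  -2  -4  0  10
  Δ^2: -8  -2  4  10
  Δ^3: 6  6  6
  Δ^4: 0  0
  Δ^5: 0
The third differences are constant (6) and nonzero, while all higher differences vanish, so the minimal degree is 3.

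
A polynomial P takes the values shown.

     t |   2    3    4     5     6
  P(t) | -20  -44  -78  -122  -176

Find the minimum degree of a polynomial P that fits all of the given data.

Forward differences of the values at t = 2, 3, 4, 5, 6:
  P  : -20  -44  -78  -122  -176
  Δ  : -24  -34  -44  -54
  Δ^2: -10  -10  -10
  Δ^3: 0  0
  Δ^4: 0
The second differences are constant (-10) and nonzero, while all higher differences vanish, so the minimal degree is 2.

2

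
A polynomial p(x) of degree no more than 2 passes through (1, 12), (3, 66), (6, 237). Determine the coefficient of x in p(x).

Write p(x) = ax^2 + bx + c. Substituting each data point gives a linear system:
  a + b + c = 12
  9a + 3b + c = 66
  36a + 6b + c = 237
Solving the system yields a = 6, b = 3, c = 3.
So p(x) = 6x^2 + 3x + 3.
The coefficient of x is 3.

3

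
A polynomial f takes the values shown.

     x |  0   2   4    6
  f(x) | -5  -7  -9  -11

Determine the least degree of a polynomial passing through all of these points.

Forward differences of the values at x = 0, 2, 4, 6:
  f  : -5  -7  -9  -11
  Δ  : -2  -2  -2
  Δ^2: 0  0
  Δ^3: 0
The first differences are constant (-2) and nonzero, while all higher differences vanish, so the minimal degree is 1.

1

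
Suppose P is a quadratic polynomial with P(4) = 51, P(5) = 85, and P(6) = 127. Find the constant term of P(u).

Write P(u) = au^2 + bu + c. Substituting each data point gives a linear system:
  16a + 4b + c = 51
  25a + 5b + c = 85
  36a + 6b + c = 127
Solving the system yields a = 4, b = -2, c = -5.
So P(u) = 4u^2 - 2u - 5.
The constant term is -5.

-5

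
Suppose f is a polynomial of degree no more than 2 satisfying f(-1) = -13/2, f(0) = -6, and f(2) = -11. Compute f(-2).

Using the Lagrange interpolation formula with nodes -1, 0, 2:
  L_0(u) = u(u - 2) / 3
  L_1(u) = (u + 1)(u - 2) / -2
  L_2(u) = (u + 1)u / 6
Then f(u) = -13/2·L_0(u) - 6·L_1(u) - 11·L_2(u).
Expanding and collecting terms gives f(u) = -u^2 - (1/2)u - 6.
Evaluating at u = -2: f(-2) = -9.

-9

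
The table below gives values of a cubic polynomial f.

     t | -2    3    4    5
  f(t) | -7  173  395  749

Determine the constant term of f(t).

-1

Write f(t) = at^3 + bt^2 + ct + d. Substituting each data point gives a linear system:
  -8a + 4b - 2c + d = -7
  27a + 9b + 3c + d = 173
  64a + 16b + 4c + d = 395
  125a + 25b + 5c + d = 749
Solving the system yields a = 5, b = 6, c = -5, d = -1.
So f(t) = 5t³ + 6t² - 5t - 1.
The constant term is -1.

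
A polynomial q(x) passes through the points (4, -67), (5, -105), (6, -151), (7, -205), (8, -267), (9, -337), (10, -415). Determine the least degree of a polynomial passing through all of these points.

Forward differences of the values at x = 4, 5, 6, 7, 8, 9, 10:
  q  : -67  -105  -151  -205  -267  -337  -415
  Δ  : -38  -46  -54  -62  -70  -78
  Δ^2: -8  -8  -8  -8  -8
  Δ^3: 0  0  0  0
  Δ^4: 0  0  0
  Δ^5: 0  0
  Δ^6: 0
The second differences are constant (-8) and nonzero, while all higher differences vanish, so the minimal degree is 2.

2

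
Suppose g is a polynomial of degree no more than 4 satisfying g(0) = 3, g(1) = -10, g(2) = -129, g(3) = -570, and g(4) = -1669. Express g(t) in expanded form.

g(t) = -5t^4 - 6t^3 - 2t + 3

Using the Lagrange interpolation formula with nodes 0, 1, 2, 3, 4:
  L_0(t) = (t - 1)(t - 2)(t - 3)(t - 4) / 24
  L_1(t) = t(t - 2)(t - 3)(t - 4) / -6
  L_2(t) = t(t - 1)(t - 3)(t - 4) / 4
  L_3(t) = t(t - 1)(t - 2)(t - 4) / -6
  L_4(t) = t(t - 1)(t - 2)(t - 3) / 24
Then g(t) = 3·L_0(t) - 10·L_1(t) - 129·L_2(t) - 570·L_3(t) - 1669·L_4(t).
Expanding and collecting terms gives g(t) = -5t^4 - 6t^3 - 2t + 3.
Check: g(4) = -1669. ✓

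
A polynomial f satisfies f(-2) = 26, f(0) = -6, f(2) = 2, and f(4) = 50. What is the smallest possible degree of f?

2

Forward differences of the values at s = -2, 0, 2, 4:
  f  : 26  -6  2  50
  Δ  : -32  8  48
  Δ^2: 40  40
  Δ^3: 0
The second differences are constant (40) and nonzero, while all higher differences vanish, so the minimal degree is 2.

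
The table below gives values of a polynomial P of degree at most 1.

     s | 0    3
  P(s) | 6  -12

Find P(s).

Write P(s) = as + b. Substituting each data point gives a linear system:
  b = 6
  3a + b = -12
Solving the system yields a = -6, b = 6.
So P(s) = -6s + 6.
Check: P(3) = -12. ✓

P(s) = -6s + 6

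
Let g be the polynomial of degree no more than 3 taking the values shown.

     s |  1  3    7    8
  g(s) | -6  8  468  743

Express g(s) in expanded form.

Using the Lagrange interpolation formula with nodes 1, 3, 7, 8:
  L_0(s) = (s - 3)(s - 7)(s - 8) / -84
  L_1(s) = (s - 1)(s - 7)(s - 8) / 40
  L_2(s) = (s - 1)(s - 3)(s - 8) / -24
  L_3(s) = (s - 1)(s - 3)(s - 7) / 35
Then g(s) = -6·L_0(s) + 8·L_1(s) + 468·L_2(s) + 743·L_3(s).
Expanding and collecting terms gives g(s) = 2s³ - 4s² - 3s - 1.
Check: g(1) = -6. ✓

g(s) = 2s^3 - 4s^2 - 3s - 1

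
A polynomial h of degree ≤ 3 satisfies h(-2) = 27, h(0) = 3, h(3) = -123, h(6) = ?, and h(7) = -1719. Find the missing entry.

The 4 known points determine the degree-3 polynomial uniquely.
Write h(x) = ax^3 + bx^2 + cx + d. Substituting each data point gives a linear system:
  -8a + 4b - 2c + d = 27
  d = 3
  27a + 9b + 3c + d = -123
  343a + 49b + 7c + d = -1719
Solving the system yields a = -5, b = -1, c = 6, d = 3.
So h(x) = -5x^3 - x^2 + 6x + 3.
Then h(6) = -1077.

-1077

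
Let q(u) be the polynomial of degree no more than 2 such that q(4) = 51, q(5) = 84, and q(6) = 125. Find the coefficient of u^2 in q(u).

Write q(u) = au^2 + bu + c. Substituting each data point gives a linear system:
  16a + 4b + c = 51
  25a + 5b + c = 84
  36a + 6b + c = 125
Solving the system yields a = 4, b = -3, c = -1.
So q(u) = 4u^2 - 3u - 1.
The leading coefficient is 4.

4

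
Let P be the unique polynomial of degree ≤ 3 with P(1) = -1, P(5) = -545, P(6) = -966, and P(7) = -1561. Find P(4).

-268

Using the Lagrange interpolation formula with nodes 1, 5, 6, 7:
  L_0(u) = (u - 5)(u - 6)(u - 7) / -120
  L_1(u) = (u - 1)(u - 6)(u - 7) / 8
  L_2(u) = (u - 1)(u - 5)(u - 7) / -5
  L_3(u) = (u - 1)(u - 5)(u - 6) / 12
Then P(u) = -1·L_0(u) - 545·L_1(u) - 966·L_2(u) - 1561·L_3(u).
Expanding and collecting terms gives P(u) = -5u^3 + 3u^2 + u.
Evaluating at u = 4: P(4) = -268.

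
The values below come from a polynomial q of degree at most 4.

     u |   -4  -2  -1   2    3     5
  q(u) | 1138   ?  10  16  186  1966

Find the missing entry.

76

The 5 known points determine the degree-4 polynomial uniquely.
Write q(u) = au^4 + bu^3 + cu^2 + du + e. Substituting each data point gives a linear system:
  256a - 64b + 16c - 4d + e = 1138
  a - b + c - d + e = 10
  16a + 8b + 4c + 2d + e = 16
  81a + 27b + 9c + 3d + e = 186
  625a + 125b + 25c + 5d + e = 1966
Solving the system yields a = 4, b = -3, c = -6, d = -3, e = 6.
So q(u) = 4u⁴ - 3u³ - 6u² - 3u + 6.
Then q(-2) = 76.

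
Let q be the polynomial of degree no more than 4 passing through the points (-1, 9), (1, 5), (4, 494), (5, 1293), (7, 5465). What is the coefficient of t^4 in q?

Write q(t) = at^4 + bt^3 + ct^2 + dt + e. Substituting each data point gives a linear system:
  a - b + c - d + e = 9
  a + b + c + d + e = 5
  256a + 64b + 16c + 4d + e = 494
  625a + 125b + 25c + 5d + e = 1293
  2401a + 343b + 49c + 7d + e = 5465
Solving the system yields a = 3, b = -6, c = 6, d = 4, e = -2.
So q(t) = 3t⁴ - 6t³ + 6t² + 4t - 2.
The leading coefficient is 3.

3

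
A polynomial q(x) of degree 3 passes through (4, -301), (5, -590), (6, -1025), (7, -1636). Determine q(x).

Using the Lagrange interpolation formula with nodes 4, 5, 6, 7:
  L_0(x) = (x - 5)(x - 6)(x - 7) / -6
  L_1(x) = (x - 4)(x - 6)(x - 7) / 2
  L_2(x) = (x - 4)(x - 5)(x - 7) / -2
  L_3(x) = (x - 4)(x - 5)(x - 6) / 6
Then q(x) = -301·L_0(x) - 590·L_1(x) - 1025·L_2(x) - 1636·L_3(x).
Expanding and collecting terms gives q(x) = -5x^3 + 2x^2 - 2x - 5.
Check: q(5) = -590. ✓

q(x) = -5x^3 + 2x^2 - 2x - 5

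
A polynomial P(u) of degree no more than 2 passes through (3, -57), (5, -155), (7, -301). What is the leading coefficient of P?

Write P(u) = au^2 + bu + c. Substituting each data point gives a linear system:
  9a + 3b + c = -57
  25a + 5b + c = -155
  49a + 7b + c = -301
Solving the system yields a = -6, b = -1, c = 0.
So P(u) = -6u² - u.
The leading coefficient is -6.

-6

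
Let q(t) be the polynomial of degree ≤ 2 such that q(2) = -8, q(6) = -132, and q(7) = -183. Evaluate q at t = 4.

Write q(t) = at^2 + bt + c. Substituting each data point gives a linear system:
  4a + 2b + c = -8
  36a + 6b + c = -132
  49a + 7b + c = -183
Solving the system yields a = -4, b = 1, c = 6.
So q(t) = -4t² + t + 6.
Then q(4) = -54.

-54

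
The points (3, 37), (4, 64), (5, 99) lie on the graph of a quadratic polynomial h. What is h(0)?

Write h(u) = au^2 + bu + c. Substituting each data point gives a linear system:
  9a + 3b + c = 37
  16a + 4b + c = 64
  25a + 5b + c = 99
Solving the system yields a = 4, b = -1, c = 4.
So h(u) = 4u^2 - u + 4.
Then h(0) = 4.

4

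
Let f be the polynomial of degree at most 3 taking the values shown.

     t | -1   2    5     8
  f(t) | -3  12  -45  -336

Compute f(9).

Using the Lagrange interpolation formula with nodes -1, 2, 5, 8:
  L_0(t) = (t - 2)(t - 5)(t - 8) / -162
  L_1(t) = (t + 1)(t - 5)(t - 8) / 54
  L_2(t) = (t + 1)(t - 2)(t - 8) / -54
  L_3(t) = (t + 1)(t - 2)(t - 5) / 162
Then f(t) = -3·L_0(t) + 12·L_1(t) - 45·L_2(t) - 336·L_3(t).
Expanding and collecting terms gives f(t) = -t³ + 2t² + 6t.
Evaluating at t = 9: f(9) = -513.

-513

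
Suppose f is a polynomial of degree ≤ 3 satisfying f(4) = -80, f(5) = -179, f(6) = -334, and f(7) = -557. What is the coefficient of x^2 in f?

2

Write f(x) = ax^3 + bx^2 + cx + d. Substituting each data point gives a linear system:
  64a + 16b + 4c + d = -80
  125a + 25b + 5c + d = -179
  216a + 36b + 6c + d = -334
  343a + 49b + 7c + d = -557
Solving the system yields a = -2, b = 2, c = 5, d = -4.
So f(x) = -2x^3 + 2x^2 + 5x - 4.
The coefficient of x^2 is 2.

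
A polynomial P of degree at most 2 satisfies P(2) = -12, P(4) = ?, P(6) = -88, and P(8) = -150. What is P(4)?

The 3 known points determine the degree-2 polynomial uniquely.
Write P(x) = ax^2 + bx + c. Substituting each data point gives a linear system:
  4a + 2b + c = -12
  36a + 6b + c = -88
  64a + 8b + c = -150
Solving the system yields a = -2, b = -3, c = 2.
So P(x) = -2x² - 3x + 2.
Then P(4) = -42.

-42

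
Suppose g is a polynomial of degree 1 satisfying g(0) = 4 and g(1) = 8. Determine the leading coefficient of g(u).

Write g(u) = au + b. Substituting each data point gives a linear system:
  b = 4
  a + b = 8
Solving the system yields a = 4, b = 4.
So g(u) = 4u + 4.
The leading coefficient is 4.

4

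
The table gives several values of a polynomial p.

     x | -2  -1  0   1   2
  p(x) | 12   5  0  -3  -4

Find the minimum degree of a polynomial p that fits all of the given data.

2

Forward differences of the values at x = -2, -1, 0, 1, 2:
  p  : 12  5  0  -3  -4
  Δ  : -7  -5  -3  -1
  Δ^2: 2  2  2
  Δ^3: 0  0
  Δ^4: 0
The second differences are constant (2) and nonzero, while all higher differences vanish, so the minimal degree is 2.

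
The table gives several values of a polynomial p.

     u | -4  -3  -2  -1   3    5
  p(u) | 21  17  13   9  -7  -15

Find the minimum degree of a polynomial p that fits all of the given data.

1

Divided differences on the nodes -4, -3, -2, -1, 3, 5:
  order 0: 21  17  13  9  -7  -15
  order 1: -4  -4  -4  -4  -4
  order 2: 0  0  0  0
  order 3: 0  0  0
  order 4: 0  0
  order 5: 0
The order-1 divided differences are all -4 (nonzero) and every higher order vanishes, so the data lies on a polynomial of degree exactly 1.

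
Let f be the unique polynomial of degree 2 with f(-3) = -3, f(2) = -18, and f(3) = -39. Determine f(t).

f(t) = -3t^2 - 6t + 6

Write f(t) = at^2 + bt + c. Substituting each data point gives a linear system:
  9a - 3b + c = -3
  4a + 2b + c = -18
  9a + 3b + c = -39
Solving the system yields a = -3, b = -6, c = 6.
So f(t) = -3t^2 - 6t + 6.
Check: f(2) = -18. ✓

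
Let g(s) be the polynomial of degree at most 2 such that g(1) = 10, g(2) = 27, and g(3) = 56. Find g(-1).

12

Using the Lagrange interpolation formula with nodes 1, 2, 3:
  L_0(s) = (s - 2)(s - 3) / 2
  L_1(s) = (s - 1)(s - 3) / -1
  L_2(s) = (s - 1)(s - 2) / 2
Then g(s) = 10·L_0(s) + 27·L_1(s) + 56·L_2(s).
Expanding and collecting terms gives g(s) = 6s² - s + 5.
Evaluating at s = -1: g(-1) = 12.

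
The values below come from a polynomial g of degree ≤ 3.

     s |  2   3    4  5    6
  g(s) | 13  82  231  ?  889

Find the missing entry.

490

The 4 known points determine the degree-3 polynomial uniquely.
Write g(s) = as^3 + bs^2 + cs + d. Substituting each data point gives a linear system:
  8a + 4b + 2c + d = 13
  27a + 9b + 3c + d = 82
  64a + 16b + 4c + d = 231
  216a + 36b + 6c + d = 889
Solving the system yields a = 5, b = -5, c = -1, d = -5.
So g(s) = 5s^3 - 5s^2 - s - 5.
Then g(5) = 490.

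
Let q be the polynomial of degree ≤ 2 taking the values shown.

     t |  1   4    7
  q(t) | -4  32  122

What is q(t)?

Write q(t) = at^2 + bt + c. Substituting each data point gives a linear system:
  a + b + c = -4
  16a + 4b + c = 32
  49a + 7b + c = 122
Solving the system yields a = 3, b = -3, c = -4.
So q(t) = 3t² - 3t - 4.
Check: q(1) = -4. ✓

q(t) = 3t^2 - 3t - 4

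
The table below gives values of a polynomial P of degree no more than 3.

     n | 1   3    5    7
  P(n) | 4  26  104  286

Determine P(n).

Write P(n) = an^3 + bn^2 + cn + d. Substituting each data point gives a linear system:
  a + b + c + d = 4
  27a + 9b + 3c + d = 26
  125a + 25b + 5c + d = 104
  343a + 49b + 7c + d = 286
Solving the system yields a = 1, b = -2, c = 6, d = -1.
So P(n) = n^3 - 2n^2 + 6n - 1.
Check: P(3) = 26. ✓

P(n) = n^3 - 2n^2 + 6n - 1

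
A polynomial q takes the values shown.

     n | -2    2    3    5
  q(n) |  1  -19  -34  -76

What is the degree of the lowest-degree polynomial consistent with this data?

Divided differences on the nodes -2, 2, 3, 5:
  order 0: 1  -19  -34  -76
  order 1: -5  -15  -21
  order 2: -2  -2
  order 3: 0
The order-2 divided differences are all -2 (nonzero) and every higher order vanishes, so the data lies on a polynomial of degree exactly 2.

2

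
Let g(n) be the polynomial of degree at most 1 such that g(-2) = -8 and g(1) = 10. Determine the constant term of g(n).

4

Write g(n) = an + b. Substituting each data point gives a linear system:
  -2a + b = -8
  a + b = 10
Solving the system yields a = 6, b = 4.
So g(n) = 6n + 4.
The constant term is 4.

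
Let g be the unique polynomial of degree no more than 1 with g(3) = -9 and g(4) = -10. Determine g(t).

g(t) = -t - 6

Using the Lagrange interpolation formula with nodes 3, 4:
  L_0(t) = (t - 4) / -1
  L_1(t) = (t - 3) / 1
Then g(t) = -9·L_0(t) - 10·L_1(t).
Expanding and collecting terms gives g(t) = -t - 6.
Check: g(3) = -9. ✓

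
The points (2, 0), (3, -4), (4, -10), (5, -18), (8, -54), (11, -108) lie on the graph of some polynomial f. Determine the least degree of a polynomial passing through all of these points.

Divided differences on the nodes 2, 3, 4, 5, 8, 11:
  order 0: 0  -4  -10  -18  -54  -108
  order 1: -4  -6  -8  -12  -18
  order 2: -1  -1  -1  -1
  order 3: 0  0  0
  order 4: 0  0
  order 5: 0
The order-2 divided differences are all -1 (nonzero) and every higher order vanishes, so the data lies on a polynomial of degree exactly 2.

2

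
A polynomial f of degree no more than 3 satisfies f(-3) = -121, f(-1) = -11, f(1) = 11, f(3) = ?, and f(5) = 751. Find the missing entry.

185

The 4 known points determine the degree-3 polynomial uniquely.
Write f(s) = as^3 + bs^2 + cs + d. Substituting each data point gives a linear system:
  -27a + 9b - 3c + d = -121
  -a + b - c + d = -11
  a + b + c + d = 11
  125a + 25b + 5c + d = 751
Solving the system yields a = 5, b = 4, c = 6, d = -4.
So f(s) = 5s^3 + 4s^2 + 6s - 4.
Then f(3) = 185.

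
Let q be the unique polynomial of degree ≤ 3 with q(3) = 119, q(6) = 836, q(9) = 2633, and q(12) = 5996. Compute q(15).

11411

Write q(x) = ax^3 + bx^2 + cx + d. Substituting each data point gives a linear system:
  27a + 9b + 3c + d = 119
  216a + 36b + 6c + d = 836
  729a + 81b + 9c + d = 2633
  1728a + 144b + 12c + d = 5996
Solving the system yields a = 3, b = 6, c = -4, d = -4.
So q(x) = 3x^3 + 6x^2 - 4x - 4.
Then q(15) = 11411.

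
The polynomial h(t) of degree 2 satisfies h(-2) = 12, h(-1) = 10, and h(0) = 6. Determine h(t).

h(t) = -t^2 - 5t + 6

Write h(t) = at^2 + bt + c. Substituting each data point gives a linear system:
  4a - 2b + c = 12
  a - b + c = 10
  c = 6
Solving the system yields a = -1, b = -5, c = 6.
So h(t) = -t^2 - 5t + 6.
Check: h(0) = 6. ✓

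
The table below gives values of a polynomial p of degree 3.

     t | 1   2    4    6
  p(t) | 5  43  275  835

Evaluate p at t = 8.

1867

Using the Lagrange interpolation formula with nodes 1, 2, 4, 6:
  L_0(t) = (t - 2)(t - 4)(t - 6) / -15
  L_1(t) = (t - 1)(t - 4)(t - 6) / 8
  L_2(t) = (t - 1)(t - 2)(t - 6) / -12
  L_3(t) = (t - 1)(t - 2)(t - 4) / 40
Then p(t) = 5·L_0(t) + 43·L_1(t) + 275·L_2(t) + 835·L_3(t).
Expanding and collecting terms gives p(t) = 3t³ + 5t² + 2t - 5.
Evaluating at t = 8: p(8) = 1867.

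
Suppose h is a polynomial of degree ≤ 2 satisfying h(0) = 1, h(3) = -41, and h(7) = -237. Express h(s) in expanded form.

h(s) = -5s^2 + s + 1

Write h(s) = as^2 + bs + c. Substituting each data point gives a linear system:
  c = 1
  9a + 3b + c = -41
  49a + 7b + c = -237
Solving the system yields a = -5, b = 1, c = 1.
So h(s) = -5s² + s + 1.
Check: h(3) = -41. ✓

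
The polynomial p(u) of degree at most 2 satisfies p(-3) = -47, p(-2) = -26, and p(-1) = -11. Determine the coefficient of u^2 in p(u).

Write p(u) = au^2 + bu + c. Substituting each data point gives a linear system:
  9a - 3b + c = -47
  4a - 2b + c = -26
  a - b + c = -11
Solving the system yields a = -3, b = 6, c = -2.
So p(u) = -3u² + 6u - 2.
The leading coefficient is -3.

-3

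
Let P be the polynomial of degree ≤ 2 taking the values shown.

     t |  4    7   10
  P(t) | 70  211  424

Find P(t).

Using the Lagrange interpolation formula with nodes 4, 7, 10:
  L_0(t) = (t - 7)(t - 10) / 18
  L_1(t) = (t - 4)(t - 10) / -9
  L_2(t) = (t - 4)(t - 7) / 18
Then P(t) = 70·L_0(t) + 211·L_1(t) + 424·L_2(t).
Expanding and collecting terms gives P(t) = 4t^2 + 3t - 6.
Check: P(10) = 424. ✓

P(t) = 4t^2 + 3t - 6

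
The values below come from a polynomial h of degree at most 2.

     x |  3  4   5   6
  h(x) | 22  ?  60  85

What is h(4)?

39

The 3 known points determine the degree-2 polynomial uniquely.
Write h(x) = ax^2 + bx + c. Substituting each data point gives a linear system:
  9a + 3b + c = 22
  25a + 5b + c = 60
  36a + 6b + c = 85
Solving the system yields a = 2, b = 3, c = -5.
So h(x) = 2x² + 3x - 5.
Then h(4) = 39.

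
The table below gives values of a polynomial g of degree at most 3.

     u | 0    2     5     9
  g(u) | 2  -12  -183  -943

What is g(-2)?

-8

Write g(u) = au^3 + bu^2 + cu + d. Substituting each data point gives a linear system:
  d = 2
  8a + 4b + 2c + d = -12
  125a + 25b + 5c + d = -183
  729a + 81b + 9c + d = -943
Solving the system yields a = -1, b = -3, c = 3, d = 2.
So g(u) = -u³ - 3u² + 3u + 2.
Then g(-2) = -8.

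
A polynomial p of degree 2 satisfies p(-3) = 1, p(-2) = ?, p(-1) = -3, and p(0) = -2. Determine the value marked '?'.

-2

The 3 known points determine the degree-2 polynomial uniquely.
Write p(s) = as^2 + bs + c. Substituting each data point gives a linear system:
  9a - 3b + c = 1
  a - b + c = -3
  c = -2
Solving the system yields a = 1, b = 2, c = -2.
So p(s) = s² + 2s - 2.
Then p(-2) = -2.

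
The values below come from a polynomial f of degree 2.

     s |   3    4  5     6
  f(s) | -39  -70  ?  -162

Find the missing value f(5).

The 3 known points determine the degree-2 polynomial uniquely.
Write f(s) = as^2 + bs + c. Substituting each data point gives a linear system:
  9a + 3b + c = -39
  16a + 4b + c = -70
  36a + 6b + c = -162
Solving the system yields a = -5, b = 4, c = -6.
So f(s) = -5s^2 + 4s - 6.
Then f(5) = -111.

-111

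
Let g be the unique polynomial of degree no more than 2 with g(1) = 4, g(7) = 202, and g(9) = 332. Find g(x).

Using the Lagrange interpolation formula with nodes 1, 7, 9:
  L_0(x) = (x - 7)(x - 9) / 48
  L_1(x) = (x - 1)(x - 9) / -12
  L_2(x) = (x - 1)(x - 7) / 16
Then g(x) = 4·L_0(x) + 202·L_1(x) + 332·L_2(x).
Expanding and collecting terms gives g(x) = 4x^2 + x - 1.
Check: g(7) = 202. ✓

g(x) = 4x^2 + x - 1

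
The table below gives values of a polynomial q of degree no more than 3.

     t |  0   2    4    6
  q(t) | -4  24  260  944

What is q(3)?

101

Using the Lagrange interpolation formula with nodes 0, 2, 4, 6:
  L_0(t) = (t - 2)(t - 4)(t - 6) / -48
  L_1(t) = t(t - 4)(t - 6) / 16
  L_2(t) = t(t - 2)(t - 6) / -16
  L_3(t) = t(t - 2)(t - 4) / 48
Then q(t) = -4·L_0(t) + 24·L_1(t) + 260·L_2(t) + 944·L_3(t).
Expanding and collecting terms gives q(t) = 5t^3 - 4t^2 + 2t - 4.
Evaluating at t = 3: q(3) = 101.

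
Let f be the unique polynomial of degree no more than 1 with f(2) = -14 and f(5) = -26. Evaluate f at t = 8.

-38

Using the Lagrange interpolation formula with nodes 2, 5:
  L_0(t) = (t - 5) / -3
  L_1(t) = (t - 2) / 3
Then f(t) = -14·L_0(t) - 26·L_1(t).
Expanding and collecting terms gives f(t) = -4t - 6.
Evaluating at t = 8: f(8) = -38.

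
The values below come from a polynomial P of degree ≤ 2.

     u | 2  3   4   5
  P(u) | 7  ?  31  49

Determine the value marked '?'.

17

On equispaced nodes a degree-2 polynomial has vanishing third forward difference, so
  - P(2) + 3·P(3) - 3·P(4) + P(5) = 0.
Substituting the known values and solving for P(3):
  3·P(3) = 51
  P(3) = 17.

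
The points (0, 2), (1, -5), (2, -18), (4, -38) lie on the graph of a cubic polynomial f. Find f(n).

Using the Lagrange interpolation formula with nodes 0, 1, 2, 4:
  L_0(n) = (n - 1)(n - 2)(n - 4) / -8
  L_1(n) = n(n - 2)(n - 4) / 3
  L_2(n) = n(n - 1)(n - 4) / -4
  L_3(n) = n(n - 1)(n - 2) / 24
Then f(n) = 2·L_0(n) - 5·L_1(n) - 18·L_2(n) - 38·L_3(n).
Expanding and collecting terms gives f(n) = n^3 - 6n^2 - 2n + 2.
Check: f(4) = -38. ✓

f(n) = n^3 - 6n^2 - 2n + 2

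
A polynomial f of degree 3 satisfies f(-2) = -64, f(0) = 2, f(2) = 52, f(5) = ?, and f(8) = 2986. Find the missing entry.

The 4 known points determine the degree-3 polynomial uniquely.
Write f(n) = an^3 + bn^2 + cn + d. Substituting each data point gives a linear system:
  -8a + 4b - 2c + d = -64
  d = 2
  8a + 4b + 2c + d = 52
  512a + 64b + 8c + d = 2986
Solving the system yields a = 6, b = -2, c = 5, d = 2.
So f(n) = 6n^3 - 2n^2 + 5n + 2.
Then f(5) = 727.

727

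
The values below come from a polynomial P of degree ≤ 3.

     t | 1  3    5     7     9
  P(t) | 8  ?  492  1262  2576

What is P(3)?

122

On equispaced nodes a degree-3 polynomial has vanishing fourth forward difference, so
  P(1) - 4·P(3) + 6·P(5) - 4·P(7) + P(9) = 0.
Substituting the known values and solving for P(3):
  -4·P(3) = -488
  P(3) = 122.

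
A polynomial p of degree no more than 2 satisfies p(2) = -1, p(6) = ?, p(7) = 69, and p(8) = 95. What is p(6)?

The 3 known points determine the degree-2 polynomial uniquely.
Write p(x) = ax^2 + bx + c. Substituting each data point gives a linear system:
  4a + 2b + c = -1
  49a + 7b + c = 69
  64a + 8b + c = 95
Solving the system yields a = 2, b = -4, c = -1.
So p(x) = 2x² - 4x - 1.
Then p(6) = 47.

47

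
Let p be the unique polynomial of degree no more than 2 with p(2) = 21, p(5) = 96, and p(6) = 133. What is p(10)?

Using the Lagrange interpolation formula with nodes 2, 5, 6:
  L_0(s) = (s - 5)(s - 6) / 12
  L_1(s) = (s - 2)(s - 6) / -3
  L_2(s) = (s - 2)(s - 5) / 4
Then p(s) = 21·L_0(s) + 96·L_1(s) + 133·L_2(s).
Expanding and collecting terms gives p(s) = 3s^2 + 4s + 1.
Evaluating at s = 10: p(10) = 341.

341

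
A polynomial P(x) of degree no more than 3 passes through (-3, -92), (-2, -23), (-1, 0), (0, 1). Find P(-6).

Forward differences of the values at x = -3, -2, -1, 0:
  P  : -92  -23  0  1
  Δ  : 69  23  1
  Δ^2: -46  -22
  Δ^3: 24
The third differences are constant, confirming degree 3.
Interpolating (Newton forward form) and evaluating at x = -6 gives P(-6) = -815.

-815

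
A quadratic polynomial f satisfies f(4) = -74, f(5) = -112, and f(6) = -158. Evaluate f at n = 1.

Write f(n) = an^2 + bn + c. Substituting each data point gives a linear system:
  16a + 4b + c = -74
  25a + 5b + c = -112
  36a + 6b + c = -158
Solving the system yields a = -4, b = -2, c = -2.
So f(n) = -4n^2 - 2n - 2.
Then f(1) = -8.

-8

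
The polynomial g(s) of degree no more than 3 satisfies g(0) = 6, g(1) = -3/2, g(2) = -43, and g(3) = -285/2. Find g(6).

Using the Lagrange interpolation formula with nodes 0, 1, 2, 3:
  L_0(s) = (s - 1)(s - 2)(s - 3) / -6
  L_1(s) = s(s - 2)(s - 3) / 2
  L_2(s) = s(s - 1)(s - 3) / -2
  L_3(s) = s(s - 1)(s - 2) / 6
Then g(s) = 6·L_0(s) - 3/2·L_1(s) - 43·L_2(s) - 285/2·L_3(s).
Expanding and collecting terms gives g(s) = -4s³ - 5s² + (3/2)s + 6.
Evaluating at s = 6: g(6) = -1029.

-1029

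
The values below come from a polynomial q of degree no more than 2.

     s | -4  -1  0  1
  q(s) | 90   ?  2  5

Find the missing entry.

9

The 3 known points determine the degree-2 polynomial uniquely.
Write q(s) = as^2 + bs + c. Substituting each data point gives a linear system:
  16a - 4b + c = 90
  c = 2
  a + b + c = 5
Solving the system yields a = 5, b = -2, c = 2.
So q(s) = 5s^2 - 2s + 2.
Then q(-1) = 9.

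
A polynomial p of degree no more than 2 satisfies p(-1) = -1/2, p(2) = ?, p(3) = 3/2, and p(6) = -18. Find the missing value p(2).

The 3 known points determine the degree-2 polynomial uniquely.
Write p(t) = at^2 + bt + c. Substituting each data point gives a linear system:
  a - b + c = -1/2
  9a + 3b + c = 3/2
  36a + 6b + c = -18
Solving the system yields a = -1, b = 5/2, c = 3.
So p(t) = -t^2 + (5/2)t + 3.
Then p(2) = 4.

4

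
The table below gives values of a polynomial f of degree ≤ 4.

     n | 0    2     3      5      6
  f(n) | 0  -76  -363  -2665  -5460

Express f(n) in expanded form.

f(n) = -4n^4 - n^3 - 2n^2 + 2n

Write f(n) = an^4 + bn^3 + cn^2 + dn + e. Substituting each data point gives a linear system:
  e = 0
  16a + 8b + 4c + 2d + e = -76
  81a + 27b + 9c + 3d + e = -363
  625a + 125b + 25c + 5d + e = -2665
  1296a + 216b + 36c + 6d + e = -5460
Solving the system yields a = -4, b = -1, c = -2, d = 2, e = 0.
So f(n) = -4n⁴ - n³ - 2n² + 2n.
Check: f(0) = 0. ✓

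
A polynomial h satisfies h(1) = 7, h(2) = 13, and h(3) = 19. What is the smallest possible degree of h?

Forward differences of the values at t = 1, 2, 3:
  h  : 7  13  19
  Δ  : 6  6
  Δ^2: 0
The first differences are constant (6) and nonzero, while all higher differences vanish, so the minimal degree is 1.

1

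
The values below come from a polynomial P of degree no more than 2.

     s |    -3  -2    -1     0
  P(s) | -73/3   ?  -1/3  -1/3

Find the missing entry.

The 3 known points determine the degree-2 polynomial uniquely.
Write P(s) = as^2 + bs + c. Substituting each data point gives a linear system:
  9a - 3b + c = -73/3
  a - b + c = -1/3
  c = -1/3
Solving the system yields a = -4, b = -4, c = -1/3.
So P(s) = -4s^2 - 4s - 1/3.
Then P(-2) = -25/3.

-25/3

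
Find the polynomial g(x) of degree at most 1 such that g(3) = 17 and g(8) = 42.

Using the Lagrange interpolation formula with nodes 3, 8:
  L_0(x) = (x - 8) / -5
  L_1(x) = (x - 3) / 5
Then g(x) = 17·L_0(x) + 42·L_1(x).
Expanding and collecting terms gives g(x) = 5x + 2.
Check: g(8) = 42. ✓

g(x) = 5x + 2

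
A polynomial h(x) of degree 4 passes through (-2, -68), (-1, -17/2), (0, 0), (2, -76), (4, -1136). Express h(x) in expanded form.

h(x) = -4x^4 - (3/2)x^3 - 2x^2 + 4x

Using the Lagrange interpolation formula with nodes -2, -1, 0, 2, 4:
  L_0(x) = (x + 1)x(x - 2)(x - 4) / 48
  L_1(x) = (x + 2)x(x - 2)(x - 4) / -15
  L_2(x) = (x + 2)(x + 1)(x - 2)(x - 4) / 16
  L_3(x) = (x + 2)(x + 1)x(x - 4) / -48
  L_4(x) = (x + 2)(x + 1)x(x - 2) / 240
Then h(x) = -68·L_0(x) - 17/2·L_1(x) + 0·L_2(x) - 76·L_3(x) - 1136·L_4(x).
Expanding and collecting terms gives h(x) = -4x^4 - (3/2)x^3 - 2x^2 + 4x.
Check: h(-2) = -68. ✓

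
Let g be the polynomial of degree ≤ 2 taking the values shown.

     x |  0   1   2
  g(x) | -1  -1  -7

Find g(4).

Using the Lagrange interpolation formula with nodes 0, 1, 2:
  L_0(x) = (x - 1)(x - 2) / 2
  L_1(x) = x(x - 2) / -1
  L_2(x) = x(x - 1) / 2
Then g(x) = -1·L_0(x) - 1·L_1(x) - 7·L_2(x).
Expanding and collecting terms gives g(x) = -3x² + 3x - 1.
Evaluating at x = 4: g(4) = -37.

-37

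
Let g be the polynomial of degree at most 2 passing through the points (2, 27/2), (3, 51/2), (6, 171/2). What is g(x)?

g(x) = 2x^2 + 2x + 3/2

Using the Lagrange interpolation formula with nodes 2, 3, 6:
  L_0(x) = (x - 3)(x - 6) / 4
  L_1(x) = (x - 2)(x - 6) / -3
  L_2(x) = (x - 2)(x - 3) / 12
Then g(x) = 27/2·L_0(x) + 51/2·L_1(x) + 171/2·L_2(x).
Expanding and collecting terms gives g(x) = 2x^2 + 2x + 3/2.
Check: g(6) = 171/2. ✓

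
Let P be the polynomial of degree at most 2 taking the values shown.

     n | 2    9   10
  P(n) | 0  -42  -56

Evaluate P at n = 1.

-2

Using the Lagrange interpolation formula with nodes 2, 9, 10:
  L_0(n) = (n - 9)(n - 10) / 56
  L_1(n) = (n - 2)(n - 10) / -7
  L_2(n) = (n - 2)(n - 9) / 8
Then P(n) = 0·L_0(n) - 42·L_1(n) - 56·L_2(n).
Expanding and collecting terms gives P(n) = -n^2 + 5n - 6.
Evaluating at n = 1: P(1) = -2.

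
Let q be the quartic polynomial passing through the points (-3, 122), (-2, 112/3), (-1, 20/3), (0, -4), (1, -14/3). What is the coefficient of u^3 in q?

1/3

Write q(u) = au^4 + bu^3 + cu^2 + du + e. Substituting each data point gives a linear system:
  81a - 27b + 9c - 3d + e = 122
  16a - 8b + 4c - 2d + e = 112/3
  a - b + c - d + e = 20/3
  e = -4
  a + b + c + d + e = -14/3
Solving the system yields a = 1, b = 1/3, c = 4, d = -6, e = -4.
So q(u) = u⁴ + (1/3)u³ + 4u² - 6u - 4.
The coefficient of u^3 is 1/3.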